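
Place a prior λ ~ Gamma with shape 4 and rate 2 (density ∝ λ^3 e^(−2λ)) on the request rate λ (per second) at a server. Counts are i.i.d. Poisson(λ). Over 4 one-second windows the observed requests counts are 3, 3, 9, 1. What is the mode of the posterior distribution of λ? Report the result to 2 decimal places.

Σxᵢ = 3+3+9+1 = 16, with n = 4.
Posterior ∝ λ^3e^(−2λ) · λ^16e^(−4λ) = λ^19e^(−6λ), i.e. Gamma(shape=20, rate=6).
The mode of a Gamma(a, b) with a ≥ 1 (shape–rate) is (a−1)/b = 19/6 ≈ 3.17.

λ̂_MAP = 3.17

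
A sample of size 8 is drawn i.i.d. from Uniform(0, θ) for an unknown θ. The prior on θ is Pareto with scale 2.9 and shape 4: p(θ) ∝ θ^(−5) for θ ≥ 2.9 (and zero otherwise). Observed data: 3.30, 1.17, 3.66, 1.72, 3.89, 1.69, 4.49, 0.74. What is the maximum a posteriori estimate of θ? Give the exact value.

θ̂_MAP = 4.49

The Uniform(0, θ) likelihood is θ^(−n) for θ ≥ max(xᵢ), zero otherwise. Here max(xᵢ) = 4.49.
Posterior ∝ θ^(−5) · θ^(−8) = θ^(−13) on θ ≥ max(2.9, 4.49) = 4.49.
This density is strictly decreasing in θ, so the posterior mode lies at the lower boundary of the support.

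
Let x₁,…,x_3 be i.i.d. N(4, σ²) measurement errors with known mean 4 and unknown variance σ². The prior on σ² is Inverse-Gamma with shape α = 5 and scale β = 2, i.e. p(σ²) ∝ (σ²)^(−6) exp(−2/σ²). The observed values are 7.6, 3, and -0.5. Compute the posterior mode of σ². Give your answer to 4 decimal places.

σ̂²_MAP = 2.5473

Sum of squared deviations about the known mean: SS = (7.6−4)² + (3−4)² + (-0.5−4)² = 34.21.
The Normal likelihood contributes (σ²)^(−n/2) exp(−SS/(2σ²)), so the posterior is Inverse-Gamma(α + n/2, β + SS/2) = Inverse-Gamma(6.5, 19.105).
The mode of Inverse-Gamma(a, b) is b/(a+1) = 19.105/7.5 ≈ 2.5473.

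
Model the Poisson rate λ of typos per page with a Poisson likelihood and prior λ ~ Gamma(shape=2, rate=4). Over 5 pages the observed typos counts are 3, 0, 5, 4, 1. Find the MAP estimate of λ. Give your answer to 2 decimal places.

Σxᵢ = 3+0+5+4+1 = 13, with n = 5.
Posterior ∝ λe^(−4λ) · λ^13e^(−5λ) = λ^14e^(−9λ), i.e. Gamma(shape=15, rate=9).
The mode of a Gamma(a, b) with a ≥ 1 (shape–rate) is (a−1)/b = 14/9 ≈ 1.56.

λ̂_MAP = 1.56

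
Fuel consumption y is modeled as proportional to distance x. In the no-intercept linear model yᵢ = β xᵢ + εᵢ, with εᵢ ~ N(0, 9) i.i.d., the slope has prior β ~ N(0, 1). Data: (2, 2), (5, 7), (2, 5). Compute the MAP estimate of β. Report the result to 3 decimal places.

β̂_MAP = 1.167

log p(β | y) = −Σ(yᵢ − βxᵢ)²/(2·9) − β²/(2·1) + const.
Setting the derivative to zero: Σxᵢ(yᵢ − βxᵢ)/9 − β/1 = 0, so β = Σxᵢyᵢ / (Σxᵢ² + σ²/τ²).
Σxᵢyᵢ = 2·2 + 5·7 + 2·5 = 49; Σxᵢ² = 33; σ²/τ² = 9.
β̂_MAP = 49 / (33 + 9) = 49/42 ≈ 1.167.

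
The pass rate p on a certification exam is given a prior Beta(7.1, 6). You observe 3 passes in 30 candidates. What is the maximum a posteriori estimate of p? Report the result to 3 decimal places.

Prior: Beta(7.1, 6).
Data: 3 successes in 30 trials. The binomial likelihood contributes p^3(1−p)^27, so the posterior is Beta(7.1+3, 6+27) = Beta(10.1, 33).
For Beta(a, b) with a, b > 1 the mode is (a−1)/(a+b−2) = 9.1/41.1 ≈ 0.221.

p̂_MAP = 0.221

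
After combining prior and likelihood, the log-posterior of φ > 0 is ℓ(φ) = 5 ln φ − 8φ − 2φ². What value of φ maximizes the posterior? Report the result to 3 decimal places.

φ̂_MAP = 0.500

ℓ'(φ) = 5/φ − 8 − 4φ. Setting this to zero and multiplying by φ: 4φ² + 8φ − 5 = 0.
φ = (−8 + √(8² + 4·4·5)) / (2·4) = (−8 + √144) / 8 = (−8 + 12)/8 = 1/2.
ℓ''(φ) = −5/φ² − 4 < 0, confirming a maximum.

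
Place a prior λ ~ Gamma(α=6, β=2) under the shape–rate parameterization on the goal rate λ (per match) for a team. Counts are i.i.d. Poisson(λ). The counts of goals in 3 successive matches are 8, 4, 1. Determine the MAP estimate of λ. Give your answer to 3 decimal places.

Σxᵢ = 8+4+1 = 13, with n = 3.
Posterior ∝ λ^5e^(−2λ) · λ^13e^(−3λ) = λ^18e^(−5λ), i.e. Gamma(shape=19, rate=5).
The mode of a Gamma(a, b) with a ≥ 1 (shape–rate) is (a−1)/b = 18/5 ≈ 3.600.

λ̂_MAP = 3.600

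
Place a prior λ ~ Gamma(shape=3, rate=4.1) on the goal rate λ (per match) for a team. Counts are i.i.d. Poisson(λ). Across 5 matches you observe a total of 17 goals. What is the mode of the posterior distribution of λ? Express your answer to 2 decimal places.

λ̂_MAP = 2.09

Σxᵢ = 17, n = 5.
Posterior ∝ λ^2e^(−4.1λ) · λ^17e^(−5λ) = λ^19e^(−9.1λ), i.e. Gamma(shape=20, rate=9.1).
The mode of a Gamma(a, b) with a ≥ 1 (shape–rate) is (a−1)/b = 19/9.1 ≈ 2.09.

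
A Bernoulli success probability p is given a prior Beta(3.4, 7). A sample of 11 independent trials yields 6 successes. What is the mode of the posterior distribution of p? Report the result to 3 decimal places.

p̂_MAP = 0.433

Prior: Beta(3.4, 7).
Data: 6 successes in 11 trials. The binomial likelihood contributes p^6(1−p)^5, so the posterior is Beta(3.4+6, 7+5) = Beta(9.4, 12).
For Beta(a, b) with a, b > 1 the mode is (a−1)/(a+b−2) = 8.4/19.4 ≈ 0.433.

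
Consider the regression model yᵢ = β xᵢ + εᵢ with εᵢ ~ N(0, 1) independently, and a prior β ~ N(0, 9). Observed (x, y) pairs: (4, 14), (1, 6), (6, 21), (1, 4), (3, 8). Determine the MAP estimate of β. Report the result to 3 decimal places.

log p(β | y) = −Σ(yᵢ − βxᵢ)²/(2·1) − β²/(2·9) + const.
Setting the derivative to zero: Σxᵢ(yᵢ − βxᵢ)/1 − β/9 = 0, so β = Σxᵢyᵢ / (Σxᵢ² + σ²/τ²).
Σxᵢyᵢ = 4·14 + 1·6 + 6·21 + 1·4 + 3·8 = 216; Σxᵢ² = 63; σ²/τ² = 1/9.
β̂_MAP = 216 / (63 + 1/9) = 216/(568/9) = 243/71 ≈ 3.423.

β̂_MAP = 3.423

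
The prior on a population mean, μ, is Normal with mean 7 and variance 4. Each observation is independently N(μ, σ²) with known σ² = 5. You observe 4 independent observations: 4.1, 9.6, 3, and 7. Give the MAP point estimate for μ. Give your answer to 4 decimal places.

n = 4; x̄ = (4.1 + 9.6 + 3 + 7)/4 = 23.7/4 = 5.925.
For a Normal prior and Normal likelihood with known variance, the posterior is Normal; its mode equals its mean, the precision-weighted average.
Prior precision 1/σ₀² = 1/4 = 0.25; data precision n/σ² = 4/5 = 0.8.
μ̂ = (0.25·7 + 0.8·5.925) / (0.25 + 0.8) = 6.49/1.05 = 649/105 ≈ 6.1810.

μ̂_MAP = 6.1810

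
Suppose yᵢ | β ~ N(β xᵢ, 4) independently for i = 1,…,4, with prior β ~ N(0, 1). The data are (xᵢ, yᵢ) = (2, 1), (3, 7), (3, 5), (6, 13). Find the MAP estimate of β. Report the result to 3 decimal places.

β̂_MAP = 1.871

log p(β | y) = −Σ(yᵢ − βxᵢ)²/(2·4) − β²/(2·1) + const.
Setting the derivative to zero: Σxᵢ(yᵢ − βxᵢ)/4 − β/1 = 0, so β = Σxᵢyᵢ / (Σxᵢ² + σ²/τ²).
Σxᵢyᵢ = 2·1 + 3·7 + 3·5 + 6·13 = 116; Σxᵢ² = 58; σ²/τ² = 4.
β̂_MAP = 116 / (58 + 4) = 116/62 ≈ 1.871.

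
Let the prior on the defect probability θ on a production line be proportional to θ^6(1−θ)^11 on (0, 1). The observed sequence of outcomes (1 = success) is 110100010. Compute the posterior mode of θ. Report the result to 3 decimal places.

The prior density ∝ θ^6(1−θ)^11 is the kernel of Beta(7, 12).
Data: 4 successes in 9 trials (from the sequence). The binomial likelihood contributes θ^4(1−θ)^5, so the posterior is Beta(7+4, 12+5) = Beta(11, 17).
For Beta(a, b) with a, b > 1 the mode is (a−1)/(a+b−2) = 10/26 ≈ 0.385.

θ̂_MAP = 0.385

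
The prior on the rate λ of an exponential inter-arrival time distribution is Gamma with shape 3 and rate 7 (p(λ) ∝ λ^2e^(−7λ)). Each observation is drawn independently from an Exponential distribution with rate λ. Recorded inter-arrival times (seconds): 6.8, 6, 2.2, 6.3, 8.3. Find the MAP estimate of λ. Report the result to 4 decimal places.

λ̂_MAP = 0.1913

The Exponential(rate=λ) likelihood is ∝ λ^n e^(−λΣtᵢ). Here n = 5 and Σtᵢ = 6.8 + 6 + 2.2 + 6.3 + 8.3 = 29.6.
Posterior ∝ λ^2e^(−7λ) · λ^5e^(−29.6λ) = λ^7e^(−36.6λ), i.e. Gamma(8, 36.6).
Mode = (a−1)/b = 7/36.6 ≈ 0.1913.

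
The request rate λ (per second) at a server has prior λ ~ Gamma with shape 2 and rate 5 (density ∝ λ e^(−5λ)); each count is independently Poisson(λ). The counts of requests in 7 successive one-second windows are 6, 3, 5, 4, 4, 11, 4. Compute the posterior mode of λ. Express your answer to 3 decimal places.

Σxᵢ = 6+3+5+4+4+11+4 = 37, with n = 7.
Posterior ∝ λe^(−5λ) · λ^37e^(−7λ) = λ^38e^(−12λ), i.e. Gamma(shape=39, rate=12).
The mode of a Gamma(a, b) with a ≥ 1 (shape–rate) is (a−1)/b = 38/12 ≈ 3.167.

λ̂_MAP = 3.167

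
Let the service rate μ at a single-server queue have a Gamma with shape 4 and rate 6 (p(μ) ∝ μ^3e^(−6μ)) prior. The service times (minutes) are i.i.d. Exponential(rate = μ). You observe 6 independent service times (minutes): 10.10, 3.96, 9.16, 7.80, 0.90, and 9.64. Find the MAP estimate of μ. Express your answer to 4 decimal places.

μ̂_MAP = 0.1892

The Exponential(rate=μ) likelihood is ∝ μ^n e^(−μΣtᵢ). Here n = 6 and Σtᵢ = 10.10 + 3.96 + 9.16 + 7.80 + 0.90 + 9.64 = 41.56.
Posterior ∝ μ^3e^(−6μ) · μ^6e^(−41.56μ) = μ^9e^(−47.56μ), i.e. Gamma(10, 47.56).
Mode = (a−1)/b = 9/47.56 ≈ 0.1892.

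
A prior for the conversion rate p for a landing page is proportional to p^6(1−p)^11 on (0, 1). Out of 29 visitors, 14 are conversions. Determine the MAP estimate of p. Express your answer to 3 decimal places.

The prior density ∝ p^6(1−p)^11 is the kernel of Beta(7, 12).
Data: 14 successes in 29 trials. The binomial likelihood contributes p^14(1−p)^15, so the posterior is Beta(7+14, 12+15) = Beta(21, 27).
For Beta(a, b) with a, b > 1 the mode is (a−1)/(a+b−2) = 20/46 ≈ 0.435.

p̂_MAP = 0.435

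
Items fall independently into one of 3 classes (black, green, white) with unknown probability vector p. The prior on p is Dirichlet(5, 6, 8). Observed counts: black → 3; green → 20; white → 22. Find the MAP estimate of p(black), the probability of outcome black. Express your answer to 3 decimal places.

MAP estimate of p(black) = 0.115

The posterior is Dirichlet(αᵢ + nᵢ) = Dirichlet(8, 26, 30).
For a Dirichlet(a₁,…,a_K) with all aᵢ > 1, the mode has j-th component (aⱼ − 1)/(Σaᵢ − K).
Here Σaᵢ = 64 and K = 3, so p(black) = (8 − 1)/(64 − 3) = 7/61 ≈ 0.115.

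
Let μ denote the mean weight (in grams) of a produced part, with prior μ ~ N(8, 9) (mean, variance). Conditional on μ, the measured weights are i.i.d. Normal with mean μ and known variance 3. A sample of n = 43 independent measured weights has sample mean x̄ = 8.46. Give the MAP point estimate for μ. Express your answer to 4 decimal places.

n = 43, x̄ = 8.46.
For a Normal prior and Normal likelihood with known variance, the posterior is Normal; its mode equals its mean, the precision-weighted average.
Prior precision 1/σ₀² = 1/9; data precision n/σ² = 43/3.
μ̂ = ((1/9)·8 + (43/3)·8.46) / (1/9 + 43/3) = (54967/450)/(130/9) = 54967/6500 ≈ 8.4565.

μ̂_MAP = 8.4565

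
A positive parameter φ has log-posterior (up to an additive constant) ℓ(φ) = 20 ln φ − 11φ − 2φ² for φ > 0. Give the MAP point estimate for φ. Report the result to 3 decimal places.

ℓ'(φ) = 20/φ − 11 − 4φ. Setting this to zero and multiplying by φ: 4φ² + 11φ − 20 = 0.
φ = (−11 + √(11² + 4·4·20)) / (2·4) = (−11 + √441) / 8 = (−11 + 21)/8 = 5/4.
ℓ''(φ) = −20/φ² − 4 < 0, confirming a maximum.

φ̂_MAP = 1.250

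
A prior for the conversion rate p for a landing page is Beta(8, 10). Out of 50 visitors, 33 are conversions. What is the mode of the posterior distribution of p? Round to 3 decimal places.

Prior: Beta(8, 10).
Data: 33 successes in 50 trials. The binomial likelihood contributes p^33(1−p)^17, so the posterior is Beta(8+33, 10+17) = Beta(41, 27).
For Beta(a, b) with a, b > 1 the mode is (a−1)/(a+b−2) = 40/66 ≈ 0.606.

p̂_MAP = 0.606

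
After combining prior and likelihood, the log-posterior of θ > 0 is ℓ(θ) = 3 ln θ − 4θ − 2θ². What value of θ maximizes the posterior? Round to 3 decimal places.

ℓ'(θ) = 3/θ − 4 − 4θ. Setting this to zero and multiplying by θ: 4θ² + 4θ − 3 = 0.
θ = (−4 + √(4² + 4·4·3)) / (2·4) = (−4 + √64) / 8 = (−4 + 8)/8 = 1/2.
ℓ''(θ) = −3/θ² − 4 < 0, confirming a maximum.

θ̂_MAP = 0.500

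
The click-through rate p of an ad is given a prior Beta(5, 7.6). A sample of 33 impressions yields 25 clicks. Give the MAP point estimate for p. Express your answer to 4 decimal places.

p̂_MAP = 0.6651

Prior: Beta(5, 7.6).
Data: 25 successes in 33 trials. The binomial likelihood contributes p^25(1−p)^8, so the posterior is Beta(5+25, 7.6+8) = Beta(30, 15.6).
For Beta(a, b) with a, b > 1 the mode is (a−1)/(a+b−2) = 29/43.6 ≈ 0.6651.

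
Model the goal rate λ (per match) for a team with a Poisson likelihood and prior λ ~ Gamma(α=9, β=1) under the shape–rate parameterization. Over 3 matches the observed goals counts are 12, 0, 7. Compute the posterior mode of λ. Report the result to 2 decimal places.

Σxᵢ = 12+0+7 = 19, with n = 3.
Posterior ∝ λ^8e^(−1λ) · λ^19e^(−3λ) = λ^27e^(−4λ), i.e. Gamma(shape=28, rate=4).
The mode of a Gamma(a, b) with a ≥ 1 (shape–rate) is (a−1)/b = 27/4 ≈ 6.75.

λ̂_MAP = 6.75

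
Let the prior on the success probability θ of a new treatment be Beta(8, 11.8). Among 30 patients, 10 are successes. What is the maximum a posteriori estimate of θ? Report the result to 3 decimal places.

θ̂_MAP = 0.356

Prior: Beta(8, 11.8).
Data: 10 successes in 30 trials. The binomial likelihood contributes θ^10(1−θ)^20, so the posterior is Beta(8+10, 11.8+20) = Beta(18, 31.8).
For Beta(a, b) with a, b > 1 the mode is (a−1)/(a+b−2) = 17/47.8 ≈ 0.356.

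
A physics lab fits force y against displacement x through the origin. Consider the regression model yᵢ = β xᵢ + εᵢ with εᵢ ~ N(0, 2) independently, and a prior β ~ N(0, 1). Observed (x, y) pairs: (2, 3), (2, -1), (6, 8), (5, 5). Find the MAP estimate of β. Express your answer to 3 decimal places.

β̂_MAP = 1.085

log p(β | y) = −Σ(yᵢ − βxᵢ)²/(2·2) − β²/(2·1) + const.
Setting the derivative to zero: Σxᵢ(yᵢ − βxᵢ)/2 − β/1 = 0, so β = Σxᵢyᵢ / (Σxᵢ² + σ²/τ²).
Σxᵢyᵢ = 2·3 + 2·(-1) + 6·8 + 5·5 = 77; Σxᵢ² = 69; σ²/τ² = 2.
β̂_MAP = 77 / (69 + 2) = 77/71 ≈ 1.085.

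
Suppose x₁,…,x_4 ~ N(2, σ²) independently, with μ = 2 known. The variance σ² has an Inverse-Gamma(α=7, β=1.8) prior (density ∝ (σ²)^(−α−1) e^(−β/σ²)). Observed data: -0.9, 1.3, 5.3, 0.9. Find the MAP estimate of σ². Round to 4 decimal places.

σ̂²_MAP = 1.2300

Sum of squared deviations about the known mean: SS = (-0.9−2)² + (1.3−2)² + (5.3−2)² + (0.9−2)² = 21.
The Normal likelihood contributes (σ²)^(−n/2) exp(−SS/(2σ²)), so the posterior is Inverse-Gamma(α + n/2, β + SS/2) = Inverse-Gamma(9, 12.3).
The mode of Inverse-Gamma(a, b) is b/(a+1) = 12.3/10 ≈ 1.2300.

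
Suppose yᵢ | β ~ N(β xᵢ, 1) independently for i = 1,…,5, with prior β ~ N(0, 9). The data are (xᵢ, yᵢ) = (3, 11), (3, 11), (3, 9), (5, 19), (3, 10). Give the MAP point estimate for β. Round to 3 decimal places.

β̂_MAP = 3.567

log p(β | y) = −Σ(yᵢ − βxᵢ)²/(2·1) − β²/(2·9) + const.
Setting the derivative to zero: Σxᵢ(yᵢ − βxᵢ)/1 − β/9 = 0, so β = Σxᵢyᵢ / (Σxᵢ² + σ²/τ²).
Σxᵢyᵢ = 3·11 + 3·11 + 3·9 + 5·19 + 3·10 = 218; Σxᵢ² = 61; σ²/τ² = 1/9.
β̂_MAP = 218 / (61 + 1/9) = 218/(550/9) = 981/275 ≈ 3.567.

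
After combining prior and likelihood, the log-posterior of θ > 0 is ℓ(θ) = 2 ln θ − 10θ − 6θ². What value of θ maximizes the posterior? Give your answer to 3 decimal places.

θ̂_MAP = 0.167

ℓ'(θ) = 2/θ − 10 − 12θ. Setting this to zero and multiplying by θ: 12θ² + 10θ − 2 = 0.
θ = (−10 + √(10² + 4·12·2)) / (2·12) = (−10 + √196) / 24 = (−10 + 14)/24 = 1/6.
ℓ''(θ) = −2/θ² − 12 < 0, confirming a maximum.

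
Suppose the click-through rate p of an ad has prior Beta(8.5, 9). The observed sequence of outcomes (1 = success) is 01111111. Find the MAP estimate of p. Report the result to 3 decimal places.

p̂_MAP = 0.617

Prior: Beta(8.5, 9).
Data: 7 successes in 8 trials (from the sequence). The binomial likelihood contributes p^7(1−p)^1, so the posterior is Beta(8.5+7, 9+1) = Beta(15.5, 10).
For Beta(a, b) with a, b > 1 the mode is (a−1)/(a+b−2) = 14.5/23.5 ≈ 0.617.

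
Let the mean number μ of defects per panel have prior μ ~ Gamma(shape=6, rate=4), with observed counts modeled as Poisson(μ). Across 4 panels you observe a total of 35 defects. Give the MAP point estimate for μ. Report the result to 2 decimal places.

μ̂_MAP = 5.00

Σxᵢ = 35, n = 4.
Posterior ∝ μ^5e^(−4μ) · μ^35e^(−4μ) = μ^40e^(−8μ), i.e. Gamma(shape=41, rate=8).
The mode of a Gamma(a, b) with a ≥ 1 (shape–rate) is (a−1)/b = 40/8 ≈ 5.00.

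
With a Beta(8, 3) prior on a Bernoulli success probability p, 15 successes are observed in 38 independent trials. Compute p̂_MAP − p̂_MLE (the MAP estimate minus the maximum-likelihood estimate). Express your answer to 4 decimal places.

Posterior is Beta(23, 26); MAP = (23−1)/(49−2) = 22/47 ≈ 0.46809.
MLE ignores the prior: p̂_MLE = k/n = 15/38 ≈ 0.39474.
Difference = 22/47 − 15/38 = 131/1786 ≈ 0.0733.

MAP − MLE = 0.0733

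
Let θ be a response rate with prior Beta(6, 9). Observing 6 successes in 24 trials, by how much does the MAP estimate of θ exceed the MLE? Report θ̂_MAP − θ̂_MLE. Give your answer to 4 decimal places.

MAP − MLE = 0.0473

Posterior is Beta(12, 27); MAP = (12−1)/(39−2) = 11/37 ≈ 0.29730.
MLE ignores the prior: θ̂_MLE = k/n = 6/24 ≈ 0.25000.
Difference = 11/37 − 6/24 = 7/148 ≈ 0.0473.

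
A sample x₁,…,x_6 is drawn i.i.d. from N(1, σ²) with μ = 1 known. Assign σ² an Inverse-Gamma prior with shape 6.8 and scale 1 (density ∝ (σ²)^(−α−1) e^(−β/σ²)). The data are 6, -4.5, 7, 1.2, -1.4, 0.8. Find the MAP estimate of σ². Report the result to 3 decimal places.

σ̂²_MAP = 4.588

Sum of squared deviations about the known mean: SS = (6−1)² + (-4.5−1)² + (7−1)² + (1.2−1)² + (-1.4−1)² + (0.8−1)² = 97.09.
The Normal likelihood contributes (σ²)^(−n/2) exp(−SS/(2σ²)), so the posterior is Inverse-Gamma(α + n/2, β + SS/2) = Inverse-Gamma(9.8, 49.545).
The mode of Inverse-Gamma(a, b) is b/(a+1) = 49.545/10.8 ≈ 4.588.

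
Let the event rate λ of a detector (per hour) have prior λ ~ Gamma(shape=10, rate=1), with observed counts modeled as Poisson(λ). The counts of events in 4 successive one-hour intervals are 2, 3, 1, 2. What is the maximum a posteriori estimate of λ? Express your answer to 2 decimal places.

λ̂_MAP = 3.40

Σxᵢ = 2+3+1+2 = 8, with n = 4.
Posterior ∝ λ^9e^(−1λ) · λ^8e^(−4λ) = λ^17e^(−5λ), i.e. Gamma(shape=18, rate=5).
The mode of a Gamma(a, b) with a ≥ 1 (shape–rate) is (a−1)/b = 17/5 ≈ 3.40.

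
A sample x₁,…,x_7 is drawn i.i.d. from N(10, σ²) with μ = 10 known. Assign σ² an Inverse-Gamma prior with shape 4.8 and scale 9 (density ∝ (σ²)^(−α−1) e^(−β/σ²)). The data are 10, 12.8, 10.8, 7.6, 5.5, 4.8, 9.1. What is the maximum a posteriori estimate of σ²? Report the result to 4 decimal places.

σ̂²_MAP = 4.3194

Sum of squared deviations about the known mean: SS = (10−10)² + (12.8−10)² + (10.8−10)² + (7.6−10)² + (5.5−10)² + (4.8−10)² + (9.1−10)² = 62.34.
The Normal likelihood contributes (σ²)^(−n/2) exp(−SS/(2σ²)), so the posterior is Inverse-Gamma(α + n/2, β + SS/2) = Inverse-Gamma(8.3, 40.17).
The mode of Inverse-Gamma(a, b) is b/(a+1) = 40.17/9.3 ≈ 4.3194.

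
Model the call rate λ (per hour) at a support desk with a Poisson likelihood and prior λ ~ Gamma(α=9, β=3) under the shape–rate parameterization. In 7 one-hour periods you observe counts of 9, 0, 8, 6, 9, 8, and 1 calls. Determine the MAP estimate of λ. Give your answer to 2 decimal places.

Σxᵢ = 9+0+8+6+9+8+1 = 41, with n = 7.
Posterior ∝ λ^8e^(−3λ) · λ^41e^(−7λ) = λ^49e^(−10λ), i.e. Gamma(shape=50, rate=10).
The mode of a Gamma(a, b) with a ≥ 1 (shape–rate) is (a−1)/b = 49/10 ≈ 4.90.

λ̂_MAP = 4.90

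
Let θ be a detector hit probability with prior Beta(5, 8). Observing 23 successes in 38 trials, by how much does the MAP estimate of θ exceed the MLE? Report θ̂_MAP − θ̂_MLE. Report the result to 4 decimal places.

Posterior is Beta(28, 23); MAP = (28−1)/(51−2) = 27/49 ≈ 0.55102.
MLE ignores the prior: θ̂_MLE = k/n = 23/38 ≈ 0.60526.
Difference = 27/49 − 23/38 = -101/1862 ≈ -0.0542.

MAP − MLE = -0.0542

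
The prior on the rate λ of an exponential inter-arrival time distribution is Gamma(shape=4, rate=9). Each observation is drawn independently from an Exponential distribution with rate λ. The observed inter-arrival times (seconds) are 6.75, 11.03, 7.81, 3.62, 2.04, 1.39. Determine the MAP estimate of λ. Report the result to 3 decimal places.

The Exponential(rate=λ) likelihood is ∝ λ^n e^(−λΣtᵢ). Here n = 6 and Σtᵢ = 6.75 + 11.03 + 7.81 + 3.62 + 2.04 + 1.39 = 32.64.
Posterior ∝ λ^3e^(−9λ) · λ^6e^(−32.64λ) = λ^9e^(−41.64λ), i.e. Gamma(10, 41.64).
Mode = (a−1)/b = 9/41.64 ≈ 0.216.

λ̂_MAP = 0.216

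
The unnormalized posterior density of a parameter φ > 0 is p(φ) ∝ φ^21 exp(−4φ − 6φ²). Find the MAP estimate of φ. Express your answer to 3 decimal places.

ℓ'(φ) = 21/φ − 4 − 12φ. Setting this to zero and multiplying by φ: 12φ² + 4φ − 21 = 0.
φ = (−4 + √(4² + 4·12·21)) / (2·12) = (−4 + √1024) / 24 = (−4 + 32)/24 = 7/6.
ℓ''(φ) = −21/φ² − 12 < 0, confirming a maximum.

φ̂_MAP = 1.167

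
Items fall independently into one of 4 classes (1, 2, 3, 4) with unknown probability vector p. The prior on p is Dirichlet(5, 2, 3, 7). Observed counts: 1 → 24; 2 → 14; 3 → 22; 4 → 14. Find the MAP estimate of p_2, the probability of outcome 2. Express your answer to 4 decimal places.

MAP estimate: 0.1724

The posterior is Dirichlet(αᵢ + nᵢ) = Dirichlet(29, 16, 25, 21).
For a Dirichlet(a₁,…,a_K) with all aᵢ > 1, the mode has j-th component (aⱼ − 1)/(Σaᵢ − K).
Here Σaᵢ = 91 and K = 4, so p_2 = (16 − 1)/(91 − 4) = 15/87 ≈ 0.1724.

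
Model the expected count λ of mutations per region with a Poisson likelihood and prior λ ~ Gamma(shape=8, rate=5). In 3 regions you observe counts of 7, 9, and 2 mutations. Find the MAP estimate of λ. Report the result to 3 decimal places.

λ̂_MAP = 3.125

Σxᵢ = 7+9+2 = 18, with n = 3.
Posterior ∝ λ^7e^(−5λ) · λ^18e^(−3λ) = λ^25e^(−8λ), i.e. Gamma(shape=26, rate=8).
The mode of a Gamma(a, b) with a ≥ 1 (shape–rate) is (a−1)/b = 25/8 ≈ 3.125.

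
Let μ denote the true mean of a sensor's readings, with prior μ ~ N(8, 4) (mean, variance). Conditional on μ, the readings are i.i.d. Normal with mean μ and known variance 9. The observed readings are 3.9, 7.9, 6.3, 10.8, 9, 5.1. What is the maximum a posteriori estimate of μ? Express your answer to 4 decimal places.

μ̂_MAP = 7.3939

n = 6; x̄ = (3.9 + 7.9 + 6.3 + 10.8 + 9 + 5.1)/6 = 43/6 = 43/6 ≈ 7.1667.
For a Normal prior and Normal likelihood with known variance, the posterior is Normal; its mode equals its mean, the precision-weighted average.
Prior precision 1/σ₀² = 1/4 = 0.25; data precision n/σ² = 6/9 = 2/3.
μ̂ = (0.25·8 + (2/3)·(43/6)) / (0.25 + 2/3) = (61/9)/(11/12) = 244/33 ≈ 7.3939.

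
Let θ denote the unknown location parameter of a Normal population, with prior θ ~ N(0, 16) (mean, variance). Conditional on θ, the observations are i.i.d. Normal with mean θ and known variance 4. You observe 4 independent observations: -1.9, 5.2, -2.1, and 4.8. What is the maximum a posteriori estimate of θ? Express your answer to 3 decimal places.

n = 4; x̄ = ((-1.9) + 5.2 + (-2.1) + 4.8)/4 = 6/4 = 1.5.
For a Normal prior and Normal likelihood with known variance, the posterior is Normal; its mode equals its mean, the precision-weighted average.
Prior precision 1/σ₀² = 1/16 = 0.0625; data precision n/σ² = 4/4 = 1.
θ̂ = (0.0625·0 + 1·1.5) / (0.0625 + 1) = 1.5/1.0625 = 24/17 ≈ 1.412.

θ̂_MAP = 1.412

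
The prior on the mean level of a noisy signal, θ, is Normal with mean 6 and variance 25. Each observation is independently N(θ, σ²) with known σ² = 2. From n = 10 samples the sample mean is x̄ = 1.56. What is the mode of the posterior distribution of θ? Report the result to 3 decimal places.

n = 10, x̄ = 1.56.
For a Normal prior and Normal likelihood with known variance, the posterior is Normal; its mode equals its mean, the precision-weighted average.
Prior precision 1/σ₀² = 1/25 = 0.04; data precision n/σ² = 10/2 = 5.
θ̂ = (0.04·6 + 5·1.56) / (0.04 + 5) = 8.04/5.04 = 67/42 ≈ 1.595.

θ̂_MAP = 1.595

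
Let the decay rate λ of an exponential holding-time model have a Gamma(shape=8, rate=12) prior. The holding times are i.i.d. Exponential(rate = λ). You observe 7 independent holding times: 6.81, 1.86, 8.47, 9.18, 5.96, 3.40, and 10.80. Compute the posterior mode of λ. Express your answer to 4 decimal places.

The Exponential(rate=λ) likelihood is ∝ λ^n e^(−λΣtᵢ). Here n = 7 and Σtᵢ = 6.81 + 1.86 + 8.47 + 9.18 + 5.96 + 3.40 + 10.80 = 46.48.
Posterior ∝ λ^7e^(−12λ) · λ^7e^(−46.48λ) = λ^14e^(−58.48λ), i.e. Gamma(15, 58.48).
Mode = (a−1)/b = 14/58.48 ≈ 0.2394.

λ̂_MAP = 0.2394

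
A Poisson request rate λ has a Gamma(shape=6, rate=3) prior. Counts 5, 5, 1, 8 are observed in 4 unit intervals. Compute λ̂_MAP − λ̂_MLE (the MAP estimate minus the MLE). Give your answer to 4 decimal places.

MAP − MLE = -1.3214

Σxᵢ = 19. Posterior is Gamma(25, 7); MAP = (25−1)/7 = 24/7 ≈ 3.42857.
MLE = x̄ = 19/4 ≈ 4.75000.
Difference = 24/7 − 19/4 = -37/28 ≈ -1.3214.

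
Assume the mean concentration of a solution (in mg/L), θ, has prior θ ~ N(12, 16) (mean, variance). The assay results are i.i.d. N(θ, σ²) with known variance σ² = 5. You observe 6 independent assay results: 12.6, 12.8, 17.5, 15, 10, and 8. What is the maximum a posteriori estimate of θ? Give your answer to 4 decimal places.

n = 6; x̄ = (12.6 + 12.8 + 17.5 + 15 + 10 + 8)/6 = 75.9/6 = 12.65.
For a Normal prior and Normal likelihood with known variance, the posterior is Normal; its mode equals its mean, the precision-weighted average.
Prior precision 1/σ₀² = 1/16 = 0.0625; data precision n/σ² = 6/5 = 1.2.
θ̂ = (0.0625·12 + 1.2·12.65) / (0.0625 + 1.2) = 15.93/1.2625 = 6372/505 ≈ 12.6178.

θ̂_MAP = 12.6178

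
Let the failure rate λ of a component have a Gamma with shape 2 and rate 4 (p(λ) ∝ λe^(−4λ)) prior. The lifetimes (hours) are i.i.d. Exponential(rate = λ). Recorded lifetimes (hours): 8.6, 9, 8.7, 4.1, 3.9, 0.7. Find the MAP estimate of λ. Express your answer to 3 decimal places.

The Exponential(rate=λ) likelihood is ∝ λ^n e^(−λΣtᵢ). Here n = 6 and Σtᵢ = 8.6 + 9 + 8.7 + 4.1 + 3.9 + 0.7 = 35.
Posterior ∝ λe^(−4λ) · λ^6e^(−35λ) = λ^7e^(−39λ), i.e. Gamma(8, 39).
Mode = (a−1)/b = 7/39 ≈ 0.179.

λ̂_MAP = 0.179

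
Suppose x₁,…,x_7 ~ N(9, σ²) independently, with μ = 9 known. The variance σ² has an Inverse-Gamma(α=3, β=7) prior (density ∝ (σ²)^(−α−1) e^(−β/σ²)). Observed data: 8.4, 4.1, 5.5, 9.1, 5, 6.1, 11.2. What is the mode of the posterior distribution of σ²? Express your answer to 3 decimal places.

Sum of squared deviations about the known mean: SS = (8.4−9)² + (4.1−9)² + (5.5−9)² + (9.1−9)² + (5−9)² + (6.1−9)² + (11.2−9)² = 65.88.
The Normal likelihood contributes (σ²)^(−n/2) exp(−SS/(2σ²)), so the posterior is Inverse-Gamma(α + n/2, β + SS/2) = Inverse-Gamma(6.5, 39.94).
The mode of Inverse-Gamma(a, b) is b/(a+1) = 39.94/7.5 ≈ 5.325.

σ̂²_MAP = 5.325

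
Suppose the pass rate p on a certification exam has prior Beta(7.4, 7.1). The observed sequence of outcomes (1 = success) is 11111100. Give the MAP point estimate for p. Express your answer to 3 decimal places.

Prior: Beta(7.4, 7.1).
Data: 6 successes in 8 trials (from the sequence). The binomial likelihood contributes p^6(1−p)^2, so the posterior is Beta(7.4+6, 7.1+2) = Beta(13.4, 9.1).
For Beta(a, b) with a, b > 1 the mode is (a−1)/(a+b−2) = 12.4/20.5 ≈ 0.605.

p̂_MAP = 0.605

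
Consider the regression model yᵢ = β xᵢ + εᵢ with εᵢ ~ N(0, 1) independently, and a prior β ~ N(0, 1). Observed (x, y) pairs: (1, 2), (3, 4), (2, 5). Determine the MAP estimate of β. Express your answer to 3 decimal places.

β̂_MAP = 1.600

log p(β | y) = −Σ(yᵢ − βxᵢ)²/(2·1) − β²/(2·1) + const.
Setting the derivative to zero: Σxᵢ(yᵢ − βxᵢ)/1 − β/1 = 0, so β = Σxᵢyᵢ / (Σxᵢ² + σ²/τ²).
Σxᵢyᵢ = 1·2 + 3·4 + 2·5 = 24; Σxᵢ² = 14; σ²/τ² = 1.
β̂_MAP = 24 / (14 + 1) = 24/15 ≈ 1.600.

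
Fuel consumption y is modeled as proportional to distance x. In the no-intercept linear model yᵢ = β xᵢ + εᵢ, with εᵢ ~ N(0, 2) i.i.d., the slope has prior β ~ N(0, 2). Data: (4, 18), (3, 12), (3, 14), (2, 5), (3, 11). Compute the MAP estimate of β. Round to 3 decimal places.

β̂_MAP = 4.021

log p(β | y) = −Σ(yᵢ − βxᵢ)²/(2·2) − β²/(2·2) + const.
Setting the derivative to zero: Σxᵢ(yᵢ − βxᵢ)/2 − β/2 = 0, so β = Σxᵢyᵢ / (Σxᵢ² + σ²/τ²).
Σxᵢyᵢ = 4·18 + 3·12 + 3·14 + 2·5 + 3·11 = 193; Σxᵢ² = 47; σ²/τ² = 1.
β̂_MAP = 193 / (47 + 1) = 193/48 ≈ 4.021.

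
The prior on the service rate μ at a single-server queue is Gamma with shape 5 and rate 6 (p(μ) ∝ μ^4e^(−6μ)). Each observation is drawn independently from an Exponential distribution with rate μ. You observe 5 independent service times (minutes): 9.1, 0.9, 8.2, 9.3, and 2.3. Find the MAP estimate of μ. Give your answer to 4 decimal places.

The Exponential(rate=μ) likelihood is ∝ μ^n e^(−μΣtᵢ). Here n = 5 and Σtᵢ = 9.1 + 0.9 + 8.2 + 9.3 + 2.3 = 29.8.
Posterior ∝ μ^4e^(−6μ) · μ^5e^(−29.8μ) = μ^9e^(−35.8μ), i.e. Gamma(10, 35.8).
Mode = (a−1)/b = 9/35.8 ≈ 0.2514.

μ̂_MAP = 0.2514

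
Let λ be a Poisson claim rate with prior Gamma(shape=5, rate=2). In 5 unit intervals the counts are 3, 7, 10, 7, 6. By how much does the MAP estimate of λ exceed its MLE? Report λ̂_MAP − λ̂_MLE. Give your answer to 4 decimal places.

MAP − MLE = -1.3143

Σxᵢ = 33. Posterior is Gamma(38, 7); MAP = (38−1)/7 = 37/7 ≈ 5.28571.
MLE = x̄ = 33/5 ≈ 6.60000.
Difference = 37/7 − 33/5 = -46/35 ≈ -1.3143.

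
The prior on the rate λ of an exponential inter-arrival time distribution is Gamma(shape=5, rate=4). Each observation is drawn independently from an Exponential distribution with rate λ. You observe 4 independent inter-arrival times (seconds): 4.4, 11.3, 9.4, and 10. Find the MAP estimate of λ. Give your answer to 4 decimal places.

The Exponential(rate=λ) likelihood is ∝ λ^n e^(−λΣtᵢ). Here n = 4 and Σtᵢ = 4.4 + 11.3 + 9.4 + 10 = 35.1.
Posterior ∝ λ^4e^(−4λ) · λ^4e^(−35.1λ) = λ^8e^(−39.1λ), i.e. Gamma(9, 39.1).
Mode = (a−1)/b = 8/39.1 ≈ 0.2046.

λ̂_MAP = 0.2046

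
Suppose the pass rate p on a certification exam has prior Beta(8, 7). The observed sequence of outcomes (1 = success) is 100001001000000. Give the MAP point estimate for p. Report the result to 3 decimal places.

Prior: Beta(8, 7).
Data: 3 successes in 15 trials (from the sequence). The binomial likelihood contributes p^3(1−p)^12, so the posterior is Beta(8+3, 7+12) = Beta(11, 19).
For Beta(a, b) with a, b > 1 the mode is (a−1)/(a+b−2) = 10/28 ≈ 0.357.

p̂_MAP = 0.357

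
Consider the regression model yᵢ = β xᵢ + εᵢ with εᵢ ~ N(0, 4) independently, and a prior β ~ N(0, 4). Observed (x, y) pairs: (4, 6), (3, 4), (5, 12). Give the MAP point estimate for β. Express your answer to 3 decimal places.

β̂_MAP = 1.882

log p(β | y) = −Σ(yᵢ − βxᵢ)²/(2·4) − β²/(2·4) + const.
Setting the derivative to zero: Σxᵢ(yᵢ − βxᵢ)/4 − β/4 = 0, so β = Σxᵢyᵢ / (Σxᵢ² + σ²/τ²).
Σxᵢyᵢ = 4·6 + 3·4 + 5·12 = 96; Σxᵢ² = 50; σ²/τ² = 1.
β̂_MAP = 96 / (50 + 1) = 96/51 ≈ 1.882.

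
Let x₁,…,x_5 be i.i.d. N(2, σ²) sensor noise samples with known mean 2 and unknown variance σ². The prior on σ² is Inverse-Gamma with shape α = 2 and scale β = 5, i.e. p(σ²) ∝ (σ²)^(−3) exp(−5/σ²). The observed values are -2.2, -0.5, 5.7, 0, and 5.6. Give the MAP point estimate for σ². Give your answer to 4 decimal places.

Sum of squared deviations about the known mean: SS = (-2.2−2)² + (-0.5−2)² + (5.7−2)² + (0−2)² + (5.6−2)² = 54.54.
The Normal likelihood contributes (σ²)^(−n/2) exp(−SS/(2σ²)), so the posterior is Inverse-Gamma(α + n/2, β + SS/2) = Inverse-Gamma(4.5, 32.27).
The mode of Inverse-Gamma(a, b) is b/(a+1) = 32.27/5.5 ≈ 5.8673.

σ̂²_MAP = 5.8673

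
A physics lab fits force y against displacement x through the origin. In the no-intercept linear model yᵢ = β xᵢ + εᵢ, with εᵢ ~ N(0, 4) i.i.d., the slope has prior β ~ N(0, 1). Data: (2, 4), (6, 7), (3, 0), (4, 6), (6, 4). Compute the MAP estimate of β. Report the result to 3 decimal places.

β̂_MAP = 0.933

log p(β | y) = −Σ(yᵢ − βxᵢ)²/(2·4) − β²/(2·1) + const.
Setting the derivative to zero: Σxᵢ(yᵢ − βxᵢ)/4 − β/1 = 0, so β = Σxᵢyᵢ / (Σxᵢ² + σ²/τ²).
Σxᵢyᵢ = 2·4 + 6·7 + 3·0 + 4·6 + 6·4 = 98; Σxᵢ² = 101; σ²/τ² = 4.
β̂_MAP = 98 / (101 + 4) = 98/105 ≈ 0.933.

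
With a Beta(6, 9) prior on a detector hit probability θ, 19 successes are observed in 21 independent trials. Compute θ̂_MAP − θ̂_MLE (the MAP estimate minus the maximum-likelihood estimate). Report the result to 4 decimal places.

MAP − MLE = -0.1989

Posterior is Beta(25, 11); MAP = (25−1)/(36−2) = 24/34 ≈ 0.70588.
MLE ignores the prior: θ̂_MLE = k/n = 19/21 ≈ 0.90476.
Difference = 24/34 − 19/21 = -71/357 ≈ -0.1989.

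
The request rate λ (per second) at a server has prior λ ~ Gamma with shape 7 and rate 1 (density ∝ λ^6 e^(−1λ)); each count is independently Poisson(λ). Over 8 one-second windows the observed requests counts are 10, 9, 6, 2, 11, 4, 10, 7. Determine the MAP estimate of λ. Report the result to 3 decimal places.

Σxᵢ = 10+9+6+2+11+4+10+7 = 59, with n = 8.
Posterior ∝ λ^6e^(−1λ) · λ^59e^(−8λ) = λ^65e^(−9λ), i.e. Gamma(shape=66, rate=9).
The mode of a Gamma(a, b) with a ≥ 1 (shape–rate) is (a−1)/b = 65/9 ≈ 7.222.

λ̂_MAP = 7.222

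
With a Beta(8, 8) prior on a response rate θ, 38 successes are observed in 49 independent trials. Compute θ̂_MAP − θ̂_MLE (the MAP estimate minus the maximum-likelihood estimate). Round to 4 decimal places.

Posterior is Beta(46, 19); MAP = (46−1)/(65−2) = 45/63 ≈ 0.71429.
MLE ignores the prior: θ̂_MLE = k/n = 38/49 ≈ 0.77551.
Difference = 45/63 − 38/49 = -3/49 ≈ -0.0612.

MAP − MLE = -0.0612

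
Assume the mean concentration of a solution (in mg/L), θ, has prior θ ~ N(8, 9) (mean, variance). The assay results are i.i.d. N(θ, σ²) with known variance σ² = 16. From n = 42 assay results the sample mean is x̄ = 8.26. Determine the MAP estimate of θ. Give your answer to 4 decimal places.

n = 42, x̄ = 8.26.
For a Normal prior and Normal likelihood with known variance, the posterior is Normal; its mode equals its mean, the precision-weighted average.
Prior precision 1/σ₀² = 1/9; data precision n/σ² = 42/16 = 2.625.
θ̂ = ((1/9)·8 + 2.625·8.26) / (1/9 + 2.625) = (81257/3600)/(197/72) = 81257/9850 ≈ 8.2494.

θ̂_MAP = 8.2494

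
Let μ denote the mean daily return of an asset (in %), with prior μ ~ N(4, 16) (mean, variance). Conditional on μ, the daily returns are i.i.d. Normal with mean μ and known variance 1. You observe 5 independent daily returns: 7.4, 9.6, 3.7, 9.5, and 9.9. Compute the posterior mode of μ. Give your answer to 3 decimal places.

n = 5; x̄ = (7.4 + 9.6 + 3.7 + 9.5 + 9.9)/5 = 40.1/5 = 8.02.
For a Normal prior and Normal likelihood with known variance, the posterior is Normal; its mode equals its mean, the precision-weighted average.
Prior precision 1/σ₀² = 1/16 = 0.0625; data precision n/σ² = 5/1 = 5.
μ̂ = (0.0625·4 + 5·8.02) / (0.0625 + 5) = 40.35/5.0625 = 1076/135 ≈ 7.970.

μ̂_MAP = 7.970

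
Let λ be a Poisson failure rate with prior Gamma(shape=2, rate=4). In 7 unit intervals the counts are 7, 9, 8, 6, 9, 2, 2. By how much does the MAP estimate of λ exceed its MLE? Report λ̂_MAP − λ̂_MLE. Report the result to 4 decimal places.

Σxᵢ = 43. Posterior is Gamma(45, 11); MAP = (45−1)/11 = 44/11 ≈ 4.00000.
MLE = x̄ = 43/7 ≈ 6.14286.
Difference = 44/11 − 43/7 = -15/7 ≈ -2.1429.

MAP − MLE = -2.1429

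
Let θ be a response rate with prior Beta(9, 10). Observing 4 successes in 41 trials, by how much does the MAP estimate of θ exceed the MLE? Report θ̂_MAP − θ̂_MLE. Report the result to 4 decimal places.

MAP − MLE = 0.1093

Posterior is Beta(13, 47); MAP = (13−1)/(60−2) = 12/58 ≈ 0.20690.
MLE ignores the prior: θ̂_MLE = k/n = 4/41 ≈ 0.09756.
Difference = 12/58 − 4/41 = 130/1189 ≈ 0.1093.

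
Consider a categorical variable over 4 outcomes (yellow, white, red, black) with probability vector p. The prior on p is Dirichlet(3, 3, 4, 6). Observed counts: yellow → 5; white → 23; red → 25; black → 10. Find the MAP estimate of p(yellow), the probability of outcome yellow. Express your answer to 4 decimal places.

MAP estimate of p(yellow) = 0.0933

The posterior is Dirichlet(αᵢ + nᵢ) = Dirichlet(8, 26, 29, 16).
For a Dirichlet(a₁,…,a_K) with all aᵢ > 1, the mode has j-th component (aⱼ − 1)/(Σaᵢ − K).
Here Σaᵢ = 79 and K = 4, so p(yellow) = (8 − 1)/(79 − 4) = 7/75 ≈ 0.0933.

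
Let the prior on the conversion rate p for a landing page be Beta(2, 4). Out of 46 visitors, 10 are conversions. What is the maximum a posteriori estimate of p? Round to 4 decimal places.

Prior: Beta(2, 4).
Data: 10 successes in 46 trials. The binomial likelihood contributes p^10(1−p)^36, so the posterior is Beta(2+10, 4+36) = Beta(12, 40).
For Beta(a, b) with a, b > 1 the mode is (a−1)/(a+b−2) = 11/50 ≈ 0.2200.

p̂_MAP = 0.2200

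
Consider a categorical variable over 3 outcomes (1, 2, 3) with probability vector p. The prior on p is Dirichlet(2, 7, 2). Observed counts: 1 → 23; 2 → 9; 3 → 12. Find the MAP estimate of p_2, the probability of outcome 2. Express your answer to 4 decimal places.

The posterior is Dirichlet(αᵢ + nᵢ) = Dirichlet(25, 16, 14).
For a Dirichlet(a₁,…,a_K) with all aᵢ > 1, the mode has j-th component (aⱼ − 1)/(Σaᵢ − K).
Here Σaᵢ = 55 and K = 3, so p_2 = (16 − 1)/(55 − 3) = 15/52 ≈ 0.2885.

MAP estimate: 0.2885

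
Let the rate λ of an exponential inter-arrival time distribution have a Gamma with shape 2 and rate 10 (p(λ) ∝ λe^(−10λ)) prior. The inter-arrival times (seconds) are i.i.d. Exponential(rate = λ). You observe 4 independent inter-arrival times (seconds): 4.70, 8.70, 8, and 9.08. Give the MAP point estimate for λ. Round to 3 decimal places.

The Exponential(rate=λ) likelihood is ∝ λ^n e^(−λΣtᵢ). Here n = 4 and Σtᵢ = 4.70 + 8.70 + 8 + 9.08 = 30.48.
Posterior ∝ λe^(−10λ) · λ^4e^(−30.48λ) = λ^5e^(−40.48λ), i.e. Gamma(6, 40.48).
Mode = (a−1)/b = 5/40.48 ≈ 0.124.

λ̂_MAP = 0.124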